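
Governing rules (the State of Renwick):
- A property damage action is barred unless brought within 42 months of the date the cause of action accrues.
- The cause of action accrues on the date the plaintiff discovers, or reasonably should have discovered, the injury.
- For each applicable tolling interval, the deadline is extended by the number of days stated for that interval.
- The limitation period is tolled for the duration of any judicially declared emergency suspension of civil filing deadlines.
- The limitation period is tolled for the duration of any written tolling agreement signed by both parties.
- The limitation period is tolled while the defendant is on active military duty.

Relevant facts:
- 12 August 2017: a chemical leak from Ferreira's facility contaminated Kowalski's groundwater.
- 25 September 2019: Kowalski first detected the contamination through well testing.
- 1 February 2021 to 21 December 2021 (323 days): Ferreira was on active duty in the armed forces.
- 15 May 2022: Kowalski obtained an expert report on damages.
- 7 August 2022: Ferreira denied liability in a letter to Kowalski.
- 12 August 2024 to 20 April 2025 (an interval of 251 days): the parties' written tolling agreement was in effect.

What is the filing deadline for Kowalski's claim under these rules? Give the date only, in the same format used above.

11 February 2024

Accrual is tied to discovery, so the period began on 25 September 2019 rather than on 12 August 2017 when the act occurred.
Adding the 42 months base period to 25 September 2019 gives a deadline of 25 March 2023, before any tolling.
Because the defendant's active military service ran from 1 February 2021 to 21 December 2021, the deadline is extended by 323 days to 11 February 2024.
By the time the written tolling agreement began on 12 August 2024, the limitation period had already expired on 11 February 2024; that interval cannot revive it.
The other events in the timeline have no effect on the limitation period under the stated rules.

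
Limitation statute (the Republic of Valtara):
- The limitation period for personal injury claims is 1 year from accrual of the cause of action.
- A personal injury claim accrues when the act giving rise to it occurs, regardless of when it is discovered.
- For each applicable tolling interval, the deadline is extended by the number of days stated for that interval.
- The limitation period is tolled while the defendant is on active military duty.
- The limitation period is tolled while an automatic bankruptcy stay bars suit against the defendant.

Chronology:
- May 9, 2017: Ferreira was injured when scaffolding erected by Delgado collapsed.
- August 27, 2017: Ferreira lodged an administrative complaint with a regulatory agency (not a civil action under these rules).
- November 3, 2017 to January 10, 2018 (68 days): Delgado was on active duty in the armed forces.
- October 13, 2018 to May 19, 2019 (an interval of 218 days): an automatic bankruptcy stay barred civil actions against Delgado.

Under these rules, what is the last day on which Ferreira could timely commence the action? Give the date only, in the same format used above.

July 16, 2018

The limitation period began to run on May 9, 2017.
The untolled deadline — 1 year after May 9, 2017 — is May 9, 2018.
Because the defendant's active military service ran from November 3, 2017 to January 10, 2018, the deadline is extended by 68 days to July 16, 2018.
The automatic bankruptcy stay from October 13, 2018 to May 19, 2019 began after the period had already run on July 16, 2018, so it has no tolling effect.
The other events in the timeline have no effect on the limitation period under the stated rules.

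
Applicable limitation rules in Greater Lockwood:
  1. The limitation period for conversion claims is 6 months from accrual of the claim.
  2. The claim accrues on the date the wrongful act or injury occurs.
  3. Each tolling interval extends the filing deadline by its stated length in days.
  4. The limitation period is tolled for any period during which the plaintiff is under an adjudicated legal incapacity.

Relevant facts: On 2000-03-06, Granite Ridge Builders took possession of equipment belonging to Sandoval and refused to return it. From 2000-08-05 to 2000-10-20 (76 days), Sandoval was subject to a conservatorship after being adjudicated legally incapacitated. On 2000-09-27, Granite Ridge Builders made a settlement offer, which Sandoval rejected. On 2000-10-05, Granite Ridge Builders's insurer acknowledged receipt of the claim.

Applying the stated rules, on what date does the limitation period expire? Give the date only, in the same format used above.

2000-11-21

The claim accrued on 2000-03-06, when the wrongful act occurred.
The untolled deadline — 6 months after 2000-03-06 — is 2000-09-06.
The period was tolled for 76 days by the plaintiff's legal incapacity (2000-08-05 to 2000-10-20), pushing the deadline to 2000-11-21.
The other events in the timeline have no effect on the limitation period under the stated rules.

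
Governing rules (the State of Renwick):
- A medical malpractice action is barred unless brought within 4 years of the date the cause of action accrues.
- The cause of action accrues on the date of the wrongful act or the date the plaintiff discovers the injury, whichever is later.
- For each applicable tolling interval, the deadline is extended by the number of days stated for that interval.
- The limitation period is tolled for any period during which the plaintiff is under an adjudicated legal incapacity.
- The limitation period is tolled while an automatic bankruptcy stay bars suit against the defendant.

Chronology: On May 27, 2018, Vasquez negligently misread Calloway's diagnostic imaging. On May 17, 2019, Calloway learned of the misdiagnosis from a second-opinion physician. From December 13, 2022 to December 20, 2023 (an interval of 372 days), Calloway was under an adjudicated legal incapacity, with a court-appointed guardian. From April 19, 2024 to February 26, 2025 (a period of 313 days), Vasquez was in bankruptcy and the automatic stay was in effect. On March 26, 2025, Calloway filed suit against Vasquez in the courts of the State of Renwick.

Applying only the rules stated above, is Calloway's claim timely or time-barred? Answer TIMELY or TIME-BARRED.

The claim accrued on May 17, 2019 — the later of the May 27, 2018 act and the May 17, 2019 discovery.
The untolled deadline — 4 years after May 17, 2019 — is May 17, 2023.
The period was tolled for 372 days by the plaintiff's legal incapacity (December 13, 2022 to December 20, 2023), pushing the deadline to May 23, 2024.
The automatic bankruptcy stay from April 19, 2024 to February 26, 2025 tolled the period for 313 days, extending the deadline to April 1, 2025.
The March 26, 2025 filing precedes the April 1, 2025 deadline; the claim is timely.

TIMELY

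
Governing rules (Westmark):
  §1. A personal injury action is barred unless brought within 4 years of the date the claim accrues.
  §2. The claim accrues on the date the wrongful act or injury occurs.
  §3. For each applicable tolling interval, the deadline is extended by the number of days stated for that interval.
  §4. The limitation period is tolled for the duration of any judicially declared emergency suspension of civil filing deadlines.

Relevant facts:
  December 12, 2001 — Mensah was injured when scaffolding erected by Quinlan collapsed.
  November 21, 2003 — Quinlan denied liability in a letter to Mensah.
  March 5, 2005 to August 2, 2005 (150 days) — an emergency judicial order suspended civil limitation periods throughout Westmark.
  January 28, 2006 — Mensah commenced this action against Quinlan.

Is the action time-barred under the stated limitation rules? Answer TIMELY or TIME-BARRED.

The claim accrued on December 12, 2001, when the wrongful act occurred.
The untolled deadline — 4 years after December 12, 2001 — is December 12, 2005.
The emergency suspension of filing deadlines from March 5, 2005 to August 2, 2005 tolled the period for 150 days, extending the deadline to May 11, 2006.
The other events in the timeline have no effect on the limitation period under the stated rules.
The January 28, 2006 filing precedes the May 11, 2006 deadline; the claim is timely.

TIMELY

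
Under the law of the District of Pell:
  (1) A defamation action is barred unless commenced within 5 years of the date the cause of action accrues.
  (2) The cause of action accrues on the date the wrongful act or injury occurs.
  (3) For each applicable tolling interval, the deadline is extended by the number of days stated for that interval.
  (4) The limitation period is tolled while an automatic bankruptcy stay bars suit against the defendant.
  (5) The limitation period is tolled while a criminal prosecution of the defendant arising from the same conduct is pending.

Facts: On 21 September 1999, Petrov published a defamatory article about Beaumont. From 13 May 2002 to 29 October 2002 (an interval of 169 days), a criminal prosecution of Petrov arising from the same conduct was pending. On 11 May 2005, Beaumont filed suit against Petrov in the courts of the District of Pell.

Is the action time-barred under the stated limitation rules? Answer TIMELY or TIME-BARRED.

TIME-BARRED

The claim accrued on 21 September 1999, when the wrongful act occurred.
5 years from 21 September 1999 is 21 September 2004.
Because the pending criminal prosecution ran from 13 May 2002 to 29 October 2002, the deadline is extended by 169 days to 9 March 2005.
Beaumont filed on 11 May 2005, after the 9 March 2005 deadline, so the action is time-barred.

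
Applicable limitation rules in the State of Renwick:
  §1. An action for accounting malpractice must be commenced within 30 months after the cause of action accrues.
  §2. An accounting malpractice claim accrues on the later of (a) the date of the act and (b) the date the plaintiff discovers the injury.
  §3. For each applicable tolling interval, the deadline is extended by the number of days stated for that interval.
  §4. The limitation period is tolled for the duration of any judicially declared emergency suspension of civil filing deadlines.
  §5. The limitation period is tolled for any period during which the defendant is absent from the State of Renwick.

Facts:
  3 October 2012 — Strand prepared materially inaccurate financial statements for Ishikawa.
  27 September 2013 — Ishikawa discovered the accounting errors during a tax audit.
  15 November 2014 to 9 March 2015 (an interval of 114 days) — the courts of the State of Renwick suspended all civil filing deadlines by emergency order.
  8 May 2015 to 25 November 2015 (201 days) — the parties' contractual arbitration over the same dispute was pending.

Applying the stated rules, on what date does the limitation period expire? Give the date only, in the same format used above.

19 July 2016

The claim accrued on 27 September 2013 — the later of the 3 October 2012 act and the 27 September 2013 discovery.
Adding the 30 months base period to 27 September 2013 gives a deadline of 27 March 2016, before any tolling.
The period was tolled for 114 days by the emergency suspension of filing deadlines (15 November 2014 to 9 March 2015), pushing the deadline to 19 July 2016.
Although a pending arbitration ran from 8 May 2015 to 25 November 2015, the stated rules do not make that a tolling event, so it is disregarded.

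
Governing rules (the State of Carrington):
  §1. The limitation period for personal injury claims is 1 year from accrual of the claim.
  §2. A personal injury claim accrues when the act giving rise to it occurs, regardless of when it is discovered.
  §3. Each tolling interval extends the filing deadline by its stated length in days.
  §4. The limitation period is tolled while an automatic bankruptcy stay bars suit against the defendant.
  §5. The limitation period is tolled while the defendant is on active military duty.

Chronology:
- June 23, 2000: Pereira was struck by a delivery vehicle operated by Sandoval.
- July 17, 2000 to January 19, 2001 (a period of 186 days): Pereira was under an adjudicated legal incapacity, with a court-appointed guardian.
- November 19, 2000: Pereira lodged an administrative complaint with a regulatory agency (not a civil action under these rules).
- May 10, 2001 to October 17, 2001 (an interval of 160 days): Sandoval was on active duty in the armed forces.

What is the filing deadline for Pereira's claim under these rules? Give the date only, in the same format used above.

The claim accrued on June 23, 2000, the date of the act.
Adding the 1 year base period to June 23, 2000 gives a deadline of June 23, 2001, before any tolling.
The defendant's active military service from May 10, 2001 to October 17, 2001 tolled the period for 160 days, extending the deadline to November 30, 2001.
The plaintiff's legal incapacity from July 17, 2000 to January 19, 2001 does not toll the period, because no stated rule makes the plaintiff's incapacity a tolling event.
The other events in the timeline have no effect on the limitation period under the stated rules.

November 30, 2001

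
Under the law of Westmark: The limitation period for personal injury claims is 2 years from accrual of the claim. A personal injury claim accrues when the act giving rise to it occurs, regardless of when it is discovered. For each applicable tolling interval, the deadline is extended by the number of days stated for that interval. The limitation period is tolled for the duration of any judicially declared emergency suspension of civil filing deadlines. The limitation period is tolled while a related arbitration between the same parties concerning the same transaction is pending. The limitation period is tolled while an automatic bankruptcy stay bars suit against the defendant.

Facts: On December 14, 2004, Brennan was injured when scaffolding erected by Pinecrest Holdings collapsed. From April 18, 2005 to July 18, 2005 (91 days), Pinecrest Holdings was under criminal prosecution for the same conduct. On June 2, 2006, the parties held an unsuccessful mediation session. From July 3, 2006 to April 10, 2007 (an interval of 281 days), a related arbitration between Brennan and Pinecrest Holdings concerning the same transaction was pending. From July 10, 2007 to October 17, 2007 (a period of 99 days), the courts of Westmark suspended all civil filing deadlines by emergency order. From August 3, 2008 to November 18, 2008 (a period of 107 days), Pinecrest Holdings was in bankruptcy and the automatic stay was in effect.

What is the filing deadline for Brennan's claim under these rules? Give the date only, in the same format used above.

December 29, 2007

The claim accrued on December 14, 2004, when the wrongful act occurred.
Adding the 2 years base period to December 14, 2004 gives a deadline of December 14, 2006, before any tolling.
The pending related arbitration from July 3, 2006 to April 10, 2007 tolled the period for 281 days, extending the deadline to September 21, 2007.
The period was tolled for 99 days by the emergency suspension of filing deadlines (July 10, 2007 to October 17, 2007), pushing the deadline to December 29, 2007.
By the time the automatic bankruptcy stay began on August 3, 2008, the limitation period had already expired on December 29, 2007; that interval cannot revive it.
No stated provision tolls the period for a criminal prosecution, so the interval from April 18, 2005 to July 18, 2005 has no effect on the deadline.
The other events in the timeline have no effect on the limitation period under the stated rules.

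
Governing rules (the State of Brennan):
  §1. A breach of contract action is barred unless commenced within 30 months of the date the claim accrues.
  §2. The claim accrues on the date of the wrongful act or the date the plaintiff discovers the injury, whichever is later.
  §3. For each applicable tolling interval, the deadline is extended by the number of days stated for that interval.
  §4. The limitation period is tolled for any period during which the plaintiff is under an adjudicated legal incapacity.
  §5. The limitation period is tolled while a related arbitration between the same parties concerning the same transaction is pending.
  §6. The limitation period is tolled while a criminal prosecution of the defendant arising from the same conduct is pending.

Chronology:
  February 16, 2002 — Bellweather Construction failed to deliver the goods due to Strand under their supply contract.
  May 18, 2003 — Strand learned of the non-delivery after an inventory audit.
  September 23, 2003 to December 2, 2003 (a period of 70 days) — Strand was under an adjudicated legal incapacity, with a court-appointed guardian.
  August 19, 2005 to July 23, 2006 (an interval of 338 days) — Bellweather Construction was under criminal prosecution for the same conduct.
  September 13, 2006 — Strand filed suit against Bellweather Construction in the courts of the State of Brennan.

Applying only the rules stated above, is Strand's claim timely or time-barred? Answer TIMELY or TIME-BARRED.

The claim accrued on May 18, 2003 — the later of the February 16, 2002 act and the May 18, 2003 discovery.
The untolled deadline — 30 months after May 18, 2003 — is November 18, 2005.
Because the plaintiff's legal incapacity ran from September 23, 2003 to December 2, 2003, the deadline is extended by 70 days to January 27, 2006.
Because the pending criminal prosecution ran from August 19, 2005 to July 23, 2006, the deadline is extended by 338 days to December 31, 2006.
The September 13, 2006 filing precedes the December 31, 2006 deadline; the claim is timely.

TIMELY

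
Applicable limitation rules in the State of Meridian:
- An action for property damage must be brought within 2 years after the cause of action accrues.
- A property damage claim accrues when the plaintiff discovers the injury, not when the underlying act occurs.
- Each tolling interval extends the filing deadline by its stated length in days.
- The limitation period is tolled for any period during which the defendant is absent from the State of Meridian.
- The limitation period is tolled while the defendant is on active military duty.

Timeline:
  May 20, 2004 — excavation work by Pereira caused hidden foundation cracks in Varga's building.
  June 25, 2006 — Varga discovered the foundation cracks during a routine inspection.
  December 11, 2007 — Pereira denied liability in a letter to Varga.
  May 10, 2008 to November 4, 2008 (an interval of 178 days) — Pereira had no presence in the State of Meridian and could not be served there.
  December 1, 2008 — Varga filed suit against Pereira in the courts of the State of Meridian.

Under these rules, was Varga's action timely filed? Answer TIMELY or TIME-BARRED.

TIMELY

Accrual is tied to discovery, so the period began on June 25, 2006 rather than on May 20, 2004 when the act occurred.
The untolled deadline — 2 years after June 25, 2006 — is June 25, 2008.
The defendant's absence from the jurisdiction from May 10, 2008 to November 4, 2008 tolled the period for 178 days, extending the deadline to December 20, 2008.
Nothing else in the chronology tolls or restarts the period.
Filing on December 1, 2008 beat the December 20, 2008 deadline — the action is timely.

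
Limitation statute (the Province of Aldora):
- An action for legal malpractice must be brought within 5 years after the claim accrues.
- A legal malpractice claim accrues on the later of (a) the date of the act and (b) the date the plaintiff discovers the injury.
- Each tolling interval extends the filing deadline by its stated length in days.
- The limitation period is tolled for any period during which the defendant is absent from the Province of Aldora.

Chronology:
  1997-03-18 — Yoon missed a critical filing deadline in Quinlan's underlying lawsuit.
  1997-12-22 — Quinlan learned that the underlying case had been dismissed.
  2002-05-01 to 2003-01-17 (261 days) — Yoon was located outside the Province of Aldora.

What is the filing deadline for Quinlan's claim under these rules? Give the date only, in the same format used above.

Because discovery on 1997-12-22 post-dates the 1997-03-18 act, accrual under the later-of rule falls on 1997-12-22.
Adding the 5 years base period to 1997-12-22 gives a deadline of 2002-12-22, before any tolling.
The defendant's absence from the jurisdiction from 2002-05-01 to 2003-01-17 tolled the period for 261 days, extending the deadline to 2003-09-09.

2003-09-09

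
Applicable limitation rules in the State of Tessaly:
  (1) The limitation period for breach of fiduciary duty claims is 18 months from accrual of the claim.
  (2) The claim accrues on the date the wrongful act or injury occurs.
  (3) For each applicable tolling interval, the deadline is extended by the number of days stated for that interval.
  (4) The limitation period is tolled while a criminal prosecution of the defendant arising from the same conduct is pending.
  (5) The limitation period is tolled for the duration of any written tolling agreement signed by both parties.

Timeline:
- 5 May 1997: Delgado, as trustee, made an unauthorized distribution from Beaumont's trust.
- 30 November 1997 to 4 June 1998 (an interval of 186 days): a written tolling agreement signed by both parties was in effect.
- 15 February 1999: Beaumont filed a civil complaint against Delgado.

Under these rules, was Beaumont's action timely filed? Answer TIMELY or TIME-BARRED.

The claim accrued on 5 May 1997, the date of the act.
Adding the 18 months base period to 5 May 1997 gives a deadline of 5 November 1998, before any tolling.
The written tolling agreement from 30 November 1997 to 4 June 1998 tolled the period for 186 days, extending the deadline to 10 May 1999.
Beaumont filed on 15 February 1999, before the 10 May 1999 deadline, so the action is timely.

TIMELY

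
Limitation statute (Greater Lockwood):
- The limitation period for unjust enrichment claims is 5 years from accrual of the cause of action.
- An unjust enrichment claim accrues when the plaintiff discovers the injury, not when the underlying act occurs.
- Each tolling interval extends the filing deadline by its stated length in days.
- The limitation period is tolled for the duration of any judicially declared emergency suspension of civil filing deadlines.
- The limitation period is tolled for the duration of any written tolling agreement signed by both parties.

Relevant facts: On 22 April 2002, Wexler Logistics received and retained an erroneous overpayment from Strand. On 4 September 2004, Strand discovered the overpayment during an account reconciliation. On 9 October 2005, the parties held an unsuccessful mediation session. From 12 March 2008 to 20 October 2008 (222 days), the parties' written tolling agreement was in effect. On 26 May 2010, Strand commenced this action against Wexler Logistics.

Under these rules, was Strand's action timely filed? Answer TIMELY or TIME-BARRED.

TIME-BARRED

Accrual is tied to discovery, so the period began on 4 September 2004 rather than on 22 April 2002 when the act occurred.
5 years from 4 September 2004 is 4 September 2009.
The written tolling agreement from 12 March 2008 to 20 October 2008 tolled the period for 222 days, extending the deadline to 14 April 2010.
None of the other events listed affects the running of the period under the stated rules.
Filing on 26 May 2010 missed the 14 April 2010 deadline — the action is time-barred.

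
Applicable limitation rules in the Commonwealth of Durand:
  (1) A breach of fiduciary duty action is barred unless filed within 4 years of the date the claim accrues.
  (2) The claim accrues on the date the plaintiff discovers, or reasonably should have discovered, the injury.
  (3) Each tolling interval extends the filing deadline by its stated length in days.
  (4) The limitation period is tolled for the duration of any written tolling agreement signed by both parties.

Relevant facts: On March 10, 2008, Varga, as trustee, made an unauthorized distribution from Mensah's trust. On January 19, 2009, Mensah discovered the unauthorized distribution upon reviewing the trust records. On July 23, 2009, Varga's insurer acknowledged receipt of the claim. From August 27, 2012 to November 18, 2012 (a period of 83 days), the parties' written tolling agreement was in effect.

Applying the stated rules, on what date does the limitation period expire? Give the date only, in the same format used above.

The claim did not accrue until Mensah discovered the injury on January 19, 2009; the March 10, 2008 act date does not start the clock under the stated rule.
The untolled deadline — 4 years after January 19, 2009 — is January 19, 2013.
Because the written tolling agreement ran from August 27, 2012 to November 18, 2012, the deadline is extended by 83 days to April 12, 2013.
Nothing else in the chronology tolls or restarts the period.

April 12, 2013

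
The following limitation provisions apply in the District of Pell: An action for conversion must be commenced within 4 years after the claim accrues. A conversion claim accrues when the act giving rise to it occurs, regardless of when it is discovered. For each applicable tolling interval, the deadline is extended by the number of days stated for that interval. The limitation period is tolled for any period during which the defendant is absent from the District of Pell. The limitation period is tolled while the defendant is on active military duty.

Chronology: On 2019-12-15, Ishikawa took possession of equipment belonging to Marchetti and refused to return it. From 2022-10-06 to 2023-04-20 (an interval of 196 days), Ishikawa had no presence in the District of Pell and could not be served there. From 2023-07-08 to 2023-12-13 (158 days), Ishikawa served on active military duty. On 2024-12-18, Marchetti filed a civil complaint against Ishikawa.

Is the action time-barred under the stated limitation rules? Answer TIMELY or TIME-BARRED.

The limitation period began to run on 2019-12-15.
Adding the 4 years base period to 2019-12-15 gives a deadline of 2023-12-15, before any tolling.
The period was tolled for 196 days by the defendant's absence from the jurisdiction (2022-10-06 to 2023-04-20), pushing the deadline to 2024-06-28.
The defendant's active military service from 2023-07-08 to 2023-12-13 tolled the period for 158 days, extending the deadline to 2024-12-03.
Filing on 2024-12-18 missed the 2024-12-03 deadline — the action is time-barred.

TIME-BARRED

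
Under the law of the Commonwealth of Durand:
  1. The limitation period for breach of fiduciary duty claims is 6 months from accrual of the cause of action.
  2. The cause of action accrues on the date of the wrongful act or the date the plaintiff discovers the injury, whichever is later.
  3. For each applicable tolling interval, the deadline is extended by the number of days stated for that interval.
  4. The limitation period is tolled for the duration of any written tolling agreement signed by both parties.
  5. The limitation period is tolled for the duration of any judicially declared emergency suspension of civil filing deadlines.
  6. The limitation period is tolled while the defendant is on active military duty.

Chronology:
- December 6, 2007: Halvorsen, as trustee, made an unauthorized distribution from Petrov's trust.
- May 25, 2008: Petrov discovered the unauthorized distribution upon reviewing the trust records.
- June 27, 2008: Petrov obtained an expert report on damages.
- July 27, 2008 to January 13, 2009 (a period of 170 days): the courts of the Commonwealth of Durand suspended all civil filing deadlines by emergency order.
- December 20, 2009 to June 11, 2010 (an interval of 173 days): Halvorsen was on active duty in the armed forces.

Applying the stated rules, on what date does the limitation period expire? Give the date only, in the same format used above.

May 14, 2009

The claim accrued on May 25, 2008 — the later of the December 6, 2007 act and the May 25, 2008 discovery.
Adding the 6 months base period to May 25, 2008 gives a deadline of November 25, 2008, before any tolling.
The emergency suspension of filing deadlines from July 27, 2008 to January 13, 2009 tolled the period for 170 days, extending the deadline to May 14, 2009.
The defendant's active military service starting December 20, 2009 came too late — the period had run on May 14, 2009 — and so does not extend the deadline.
Nothing else in the chronology tolls or restarts the period.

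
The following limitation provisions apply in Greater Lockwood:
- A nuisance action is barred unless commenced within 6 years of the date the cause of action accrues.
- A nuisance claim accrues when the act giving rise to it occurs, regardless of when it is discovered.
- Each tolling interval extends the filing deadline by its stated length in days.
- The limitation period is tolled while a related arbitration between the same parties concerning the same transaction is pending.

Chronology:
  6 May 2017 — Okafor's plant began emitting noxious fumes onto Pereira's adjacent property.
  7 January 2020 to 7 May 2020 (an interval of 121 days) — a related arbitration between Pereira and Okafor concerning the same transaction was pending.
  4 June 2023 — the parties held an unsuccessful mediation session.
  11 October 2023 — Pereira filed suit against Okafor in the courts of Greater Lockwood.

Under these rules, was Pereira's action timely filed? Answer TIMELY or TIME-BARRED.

TIME-BARRED

The claim accrued on 6 May 2017, when the wrongful act occurred.
Adding the 6 years base period to 6 May 2017 gives a deadline of 6 May 2023, before any tolling.
The pending related arbitration from 7 January 2020 to 7 May 2020 tolled the period for 121 days, extending the deadline to 4 September 2023.
Nothing else in the chronology tolls or restarts the period.
Pereira filed on 11 October 2023, after the 4 September 2023 deadline, so the action is time-barred.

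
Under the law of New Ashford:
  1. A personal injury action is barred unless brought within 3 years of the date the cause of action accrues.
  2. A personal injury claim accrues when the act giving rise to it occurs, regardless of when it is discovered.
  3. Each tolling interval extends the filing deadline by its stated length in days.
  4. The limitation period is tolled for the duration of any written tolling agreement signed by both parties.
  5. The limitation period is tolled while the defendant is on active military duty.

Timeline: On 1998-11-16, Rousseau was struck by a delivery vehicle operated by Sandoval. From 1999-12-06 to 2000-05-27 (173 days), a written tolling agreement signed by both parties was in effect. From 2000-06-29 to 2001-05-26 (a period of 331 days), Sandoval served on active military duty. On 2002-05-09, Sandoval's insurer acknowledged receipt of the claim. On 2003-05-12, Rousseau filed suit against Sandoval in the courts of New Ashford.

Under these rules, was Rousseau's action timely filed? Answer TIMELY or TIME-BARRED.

TIME-BARRED

The cause of action accrued on 1998-11-16, the date of the act.
3 years from 1998-11-16 is 2001-11-16.
The period was tolled for 173 days by the written tolling agreement (1999-12-06 to 2000-05-27), pushing the deadline to 2002-05-08.
The defendant's active military service from 2000-06-29 to 2001-05-26 tolled the period for 331 days, extending the deadline to 2003-04-04.
Nothing else in the chronology tolls or restarts the period.
The 2003-05-12 filing falls after the 2003-04-04 deadline; the claim is time-barred.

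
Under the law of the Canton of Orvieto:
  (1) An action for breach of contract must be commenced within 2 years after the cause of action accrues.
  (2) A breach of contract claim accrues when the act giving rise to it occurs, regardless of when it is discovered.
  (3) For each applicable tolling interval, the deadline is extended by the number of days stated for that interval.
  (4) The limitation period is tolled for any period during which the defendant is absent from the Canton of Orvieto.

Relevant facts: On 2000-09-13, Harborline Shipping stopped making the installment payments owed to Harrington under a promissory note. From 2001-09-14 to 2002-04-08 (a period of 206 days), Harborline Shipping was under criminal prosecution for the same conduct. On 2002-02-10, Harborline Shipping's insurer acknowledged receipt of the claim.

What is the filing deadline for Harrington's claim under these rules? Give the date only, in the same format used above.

The cause of action accrued on 2000-09-13, the date of the act.
Adding the 2 years base period to 2000-09-13 gives a deadline of 2002-09-13, before any tolling.
The pending criminal prosecution from 2001-09-14 to 2002-04-08 does not toll the period, because no stated rule makes a criminal prosecution a tolling event.
Nothing else in the chronology tolls or restarts the period.

2002-09-13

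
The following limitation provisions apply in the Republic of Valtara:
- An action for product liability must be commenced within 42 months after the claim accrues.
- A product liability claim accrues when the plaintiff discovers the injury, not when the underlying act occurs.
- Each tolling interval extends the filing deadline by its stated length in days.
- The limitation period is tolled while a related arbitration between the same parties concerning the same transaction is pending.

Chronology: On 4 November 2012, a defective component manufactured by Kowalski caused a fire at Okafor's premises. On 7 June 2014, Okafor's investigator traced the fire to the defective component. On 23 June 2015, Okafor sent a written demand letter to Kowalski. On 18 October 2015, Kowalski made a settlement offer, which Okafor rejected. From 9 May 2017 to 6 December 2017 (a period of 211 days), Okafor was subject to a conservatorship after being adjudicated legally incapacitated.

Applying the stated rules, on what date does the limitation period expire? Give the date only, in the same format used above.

7 December 2017

Under the discovery rule, the claim accrued on 7 June 2014, when Okafor discovered the injury — not on the 4 November 2012 date of the underlying act.
Adding the 42 months base period to 7 June 2014 gives a deadline of 7 December 2017, before any tolling.
No stated provision tolls the period for the plaintiff's incapacity, so the interval from 9 May 2017 to 6 December 2017 has no effect on the deadline.
The other events in the timeline have no effect on the limitation period under the stated rules.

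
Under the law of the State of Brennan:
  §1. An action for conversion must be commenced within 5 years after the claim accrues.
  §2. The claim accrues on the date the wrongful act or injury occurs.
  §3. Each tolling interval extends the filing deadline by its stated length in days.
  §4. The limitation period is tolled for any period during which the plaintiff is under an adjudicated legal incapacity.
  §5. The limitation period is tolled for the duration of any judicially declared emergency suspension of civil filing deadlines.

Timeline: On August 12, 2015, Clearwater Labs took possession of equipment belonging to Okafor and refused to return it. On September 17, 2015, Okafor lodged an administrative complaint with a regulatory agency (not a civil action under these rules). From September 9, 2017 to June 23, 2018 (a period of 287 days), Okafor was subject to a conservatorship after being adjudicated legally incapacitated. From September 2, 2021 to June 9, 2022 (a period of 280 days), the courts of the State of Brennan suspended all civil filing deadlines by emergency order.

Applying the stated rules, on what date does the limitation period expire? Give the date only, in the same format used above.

May 26, 2021

The claim accrued on August 12, 2015, when the wrongful act occurred.
Adding the 5 years base period to August 12, 2015 gives a deadline of August 12, 2020, before any tolling.
Because the plaintiff's legal incapacity ran from September 9, 2017 to June 23, 2018, the deadline is extended by 287 days to May 26, 2021.
The emergency suspension of filing deadlines starting September 2, 2021 came too late — the period had run on May 26, 2021 — and so does not extend the deadline.
None of the other events listed affects the running of the period under the stated rules.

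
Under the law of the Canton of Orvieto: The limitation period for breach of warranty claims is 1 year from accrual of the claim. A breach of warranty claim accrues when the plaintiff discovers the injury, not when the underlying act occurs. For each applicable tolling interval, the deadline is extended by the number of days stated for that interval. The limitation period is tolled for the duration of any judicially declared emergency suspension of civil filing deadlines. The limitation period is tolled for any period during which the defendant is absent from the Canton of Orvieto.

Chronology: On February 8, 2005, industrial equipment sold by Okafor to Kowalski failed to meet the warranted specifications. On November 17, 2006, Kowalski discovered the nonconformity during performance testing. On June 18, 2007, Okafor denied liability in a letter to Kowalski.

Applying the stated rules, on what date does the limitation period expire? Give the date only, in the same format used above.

Under the discovery rule, the claim accrued on November 17, 2006, when Kowalski discovered the injury — not on the February 8, 2005 date of the underlying act.
The untolled deadline — 1 year after November 17, 2006 — is November 17, 2007.
Nothing else in the chronology tolls or restarts the period.

November 17, 2007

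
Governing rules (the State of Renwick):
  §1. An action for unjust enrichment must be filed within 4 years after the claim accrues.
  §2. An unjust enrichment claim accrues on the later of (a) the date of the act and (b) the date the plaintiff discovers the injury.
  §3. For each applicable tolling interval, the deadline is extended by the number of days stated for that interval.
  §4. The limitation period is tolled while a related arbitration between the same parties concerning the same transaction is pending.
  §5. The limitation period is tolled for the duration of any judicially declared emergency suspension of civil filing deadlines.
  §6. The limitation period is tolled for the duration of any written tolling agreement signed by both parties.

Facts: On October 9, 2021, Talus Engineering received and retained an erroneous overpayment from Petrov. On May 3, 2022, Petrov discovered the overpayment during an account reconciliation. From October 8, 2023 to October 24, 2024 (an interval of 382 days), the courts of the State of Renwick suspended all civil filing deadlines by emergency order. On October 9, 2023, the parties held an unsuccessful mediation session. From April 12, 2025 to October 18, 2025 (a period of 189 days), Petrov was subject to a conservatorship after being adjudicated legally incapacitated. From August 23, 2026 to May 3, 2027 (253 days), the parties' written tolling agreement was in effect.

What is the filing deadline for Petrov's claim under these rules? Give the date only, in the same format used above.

Taking the later of the act (October 9, 2021) and discovery (May 3, 2022), the claim accrued on May 3, 2022.
The untolled deadline — 4 years after May 3, 2022 — is May 3, 2026.
Because the emergency suspension of filing deadlines ran from October 8, 2023 to October 24, 2024, the deadline is extended by 382 days to May 20, 2027.
The written tolling agreement from August 23, 2026 to May 3, 2027 tolled the period for 253 days, extending the deadline to January 28, 2028.
Although the plaintiff's incapacity ran from April 12, 2025 to October 18, 2025, the stated rules do not make that a tolling event, so it is disregarded.
Nothing else in the chronology tolls or restarts the period.

January 28, 2028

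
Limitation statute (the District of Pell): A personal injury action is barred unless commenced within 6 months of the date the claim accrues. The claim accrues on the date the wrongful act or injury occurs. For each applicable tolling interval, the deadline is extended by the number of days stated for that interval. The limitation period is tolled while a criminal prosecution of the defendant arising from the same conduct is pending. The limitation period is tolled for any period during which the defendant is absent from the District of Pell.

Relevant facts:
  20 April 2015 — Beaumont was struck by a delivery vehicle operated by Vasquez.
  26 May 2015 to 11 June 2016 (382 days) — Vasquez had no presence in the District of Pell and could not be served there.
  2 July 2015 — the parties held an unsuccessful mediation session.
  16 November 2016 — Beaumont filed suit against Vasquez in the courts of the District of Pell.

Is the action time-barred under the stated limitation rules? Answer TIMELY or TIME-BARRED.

The limitation period began to run on 20 April 2015.
The untolled deadline — 6 months after 20 April 2015 — is 20 October 2015.
The defendant's absence from the jurisdiction from 26 May 2015 to 11 June 2016 tolled the period for 382 days, extending the deadline to 5 November 2016.
None of the other events listed affects the running of the period under the stated rules.
Beaumont filed on 16 November 2016, after the 5 November 2016 deadline, so the action is time-barred.

TIME-BARRED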